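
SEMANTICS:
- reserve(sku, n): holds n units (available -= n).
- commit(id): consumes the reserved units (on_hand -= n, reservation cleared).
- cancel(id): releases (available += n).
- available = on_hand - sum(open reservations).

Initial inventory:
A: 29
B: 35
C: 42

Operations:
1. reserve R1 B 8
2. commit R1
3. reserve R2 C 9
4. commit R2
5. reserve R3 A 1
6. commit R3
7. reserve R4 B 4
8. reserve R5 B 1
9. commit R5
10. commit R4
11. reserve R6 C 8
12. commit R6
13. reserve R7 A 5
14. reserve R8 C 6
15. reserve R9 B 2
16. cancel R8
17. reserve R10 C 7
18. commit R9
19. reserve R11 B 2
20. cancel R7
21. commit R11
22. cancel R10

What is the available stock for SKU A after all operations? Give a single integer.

Answer: 28

Derivation:
Step 1: reserve R1 B 8 -> on_hand[A=29 B=35 C=42] avail[A=29 B=27 C=42] open={R1}
Step 2: commit R1 -> on_hand[A=29 B=27 C=42] avail[A=29 B=27 C=42] open={}
Step 3: reserve R2 C 9 -> on_hand[A=29 B=27 C=42] avail[A=29 B=27 C=33] open={R2}
Step 4: commit R2 -> on_hand[A=29 B=27 C=33] avail[A=29 B=27 C=33] open={}
Step 5: reserve R3 A 1 -> on_hand[A=29 B=27 C=33] avail[A=28 B=27 C=33] open={R3}
Step 6: commit R3 -> on_hand[A=28 B=27 C=33] avail[A=28 B=27 C=33] open={}
Step 7: reserve R4 B 4 -> on_hand[A=28 B=27 C=33] avail[A=28 B=23 C=33] open={R4}
Step 8: reserve R5 B 1 -> on_hand[A=28 B=27 C=33] avail[A=28 B=22 C=33] open={R4,R5}
Step 9: commit R5 -> on_hand[A=28 B=26 C=33] avail[A=28 B=22 C=33] open={R4}
Step 10: commit R4 -> on_hand[A=28 B=22 C=33] avail[A=28 B=22 C=33] open={}
Step 11: reserve R6 C 8 -> on_hand[A=28 B=22 C=33] avail[A=28 B=22 C=25] open={R6}
Step 12: commit R6 -> on_hand[A=28 B=22 C=25] avail[A=28 B=22 C=25] open={}
Step 13: reserve R7 A 5 -> on_hand[A=28 B=22 C=25] avail[A=23 B=22 C=25] open={R7}
Step 14: reserve R8 C 6 -> on_hand[A=28 B=22 C=25] avail[A=23 B=22 C=19] open={R7,R8}
Step 15: reserve R9 B 2 -> on_hand[A=28 B=22 C=25] avail[A=23 B=20 C=19] open={R7,R8,R9}
Step 16: cancel R8 -> on_hand[A=28 B=22 C=25] avail[A=23 B=20 C=25] open={R7,R9}
Step 17: reserve R10 C 7 -> on_hand[A=28 B=22 C=25] avail[A=23 B=20 C=18] open={R10,R7,R9}
Step 18: commit R9 -> on_hand[A=28 B=20 C=25] avail[A=23 B=20 C=18] open={R10,R7}
Step 19: reserve R11 B 2 -> on_hand[A=28 B=20 C=25] avail[A=23 B=18 C=18] open={R10,R11,R7}
Step 20: cancel R7 -> on_hand[A=28 B=20 C=25] avail[A=28 B=18 C=18] open={R10,R11}
Step 21: commit R11 -> on_hand[A=28 B=18 C=25] avail[A=28 B=18 C=18] open={R10}
Step 22: cancel R10 -> on_hand[A=28 B=18 C=25] avail[A=28 B=18 C=25] open={}
Final available[A] = 28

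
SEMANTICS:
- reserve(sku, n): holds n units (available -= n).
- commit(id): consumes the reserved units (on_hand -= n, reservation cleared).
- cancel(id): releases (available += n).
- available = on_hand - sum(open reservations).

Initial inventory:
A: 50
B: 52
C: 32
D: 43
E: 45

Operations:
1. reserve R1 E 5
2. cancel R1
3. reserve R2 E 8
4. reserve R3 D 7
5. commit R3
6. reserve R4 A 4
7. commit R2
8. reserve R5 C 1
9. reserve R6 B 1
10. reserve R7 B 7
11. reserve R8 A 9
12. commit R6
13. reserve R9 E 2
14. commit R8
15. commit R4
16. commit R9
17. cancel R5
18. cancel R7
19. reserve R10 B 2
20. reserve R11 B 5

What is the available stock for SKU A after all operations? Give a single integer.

Answer: 37

Derivation:
Step 1: reserve R1 E 5 -> on_hand[A=50 B=52 C=32 D=43 E=45] avail[A=50 B=52 C=32 D=43 E=40] open={R1}
Step 2: cancel R1 -> on_hand[A=50 B=52 C=32 D=43 E=45] avail[A=50 B=52 C=32 D=43 E=45] open={}
Step 3: reserve R2 E 8 -> on_hand[A=50 B=52 C=32 D=43 E=45] avail[A=50 B=52 C=32 D=43 E=37] open={R2}
Step 4: reserve R3 D 7 -> on_hand[A=50 B=52 C=32 D=43 E=45] avail[A=50 B=52 C=32 D=36 E=37] open={R2,R3}
Step 5: commit R3 -> on_hand[A=50 B=52 C=32 D=36 E=45] avail[A=50 B=52 C=32 D=36 E=37] open={R2}
Step 6: reserve R4 A 4 -> on_hand[A=50 B=52 C=32 D=36 E=45] avail[A=46 B=52 C=32 D=36 E=37] open={R2,R4}
Step 7: commit R2 -> on_hand[A=50 B=52 C=32 D=36 E=37] avail[A=46 B=52 C=32 D=36 E=37] open={R4}
Step 8: reserve R5 C 1 -> on_hand[A=50 B=52 C=32 D=36 E=37] avail[A=46 B=52 C=31 D=36 E=37] open={R4,R5}
Step 9: reserve R6 B 1 -> on_hand[A=50 B=52 C=32 D=36 E=37] avail[A=46 B=51 C=31 D=36 E=37] open={R4,R5,R6}
Step 10: reserve R7 B 7 -> on_hand[A=50 B=52 C=32 D=36 E=37] avail[A=46 B=44 C=31 D=36 E=37] open={R4,R5,R6,R7}
Step 11: reserve R8 A 9 -> on_hand[A=50 B=52 C=32 D=36 E=37] avail[A=37 B=44 C=31 D=36 E=37] open={R4,R5,R6,R7,R8}
Step 12: commit R6 -> on_hand[A=50 B=51 C=32 D=36 E=37] avail[A=37 B=44 C=31 D=36 E=37] open={R4,R5,R7,R8}
Step 13: reserve R9 E 2 -> on_hand[A=50 B=51 C=32 D=36 E=37] avail[A=37 B=44 C=31 D=36 E=35] open={R4,R5,R7,R8,R9}
Step 14: commit R8 -> on_hand[A=41 B=51 C=32 D=36 E=37] avail[A=37 B=44 C=31 D=36 E=35] open={R4,R5,R7,R9}
Step 15: commit R4 -> on_hand[A=37 B=51 C=32 D=36 E=37] avail[A=37 B=44 C=31 D=36 E=35] open={R5,R7,R9}
Step 16: commit R9 -> on_hand[A=37 B=51 C=32 D=36 E=35] avail[A=37 B=44 C=31 D=36 E=35] open={R5,R7}
Step 17: cancel R5 -> on_hand[A=37 B=51 C=32 D=36 E=35] avail[A=37 B=44 C=32 D=36 E=35] open={R7}
Step 18: cancel R7 -> on_hand[A=37 B=51 C=32 D=36 E=35] avail[A=37 B=51 C=32 D=36 E=35] open={}
Step 19: reserve R10 B 2 -> on_hand[A=37 B=51 C=32 D=36 E=35] avail[A=37 B=49 C=32 D=36 E=35] open={R10}
Step 20: reserve R11 B 5 -> on_hand[A=37 B=51 C=32 D=36 E=35] avail[A=37 B=44 C=32 D=36 E=35] open={R10,R11}
Final available[A] = 37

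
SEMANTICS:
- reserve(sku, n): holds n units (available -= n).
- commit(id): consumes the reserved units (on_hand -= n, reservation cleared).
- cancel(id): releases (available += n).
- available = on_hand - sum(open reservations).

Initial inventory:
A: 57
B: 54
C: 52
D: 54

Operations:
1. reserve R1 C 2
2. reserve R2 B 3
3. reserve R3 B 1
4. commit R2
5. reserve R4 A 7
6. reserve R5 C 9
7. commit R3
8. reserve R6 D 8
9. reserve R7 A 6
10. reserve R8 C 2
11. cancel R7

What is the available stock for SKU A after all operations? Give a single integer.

Answer: 50

Derivation:
Step 1: reserve R1 C 2 -> on_hand[A=57 B=54 C=52 D=54] avail[A=57 B=54 C=50 D=54] open={R1}
Step 2: reserve R2 B 3 -> on_hand[A=57 B=54 C=52 D=54] avail[A=57 B=51 C=50 D=54] open={R1,R2}
Step 3: reserve R3 B 1 -> on_hand[A=57 B=54 C=52 D=54] avail[A=57 B=50 C=50 D=54] open={R1,R2,R3}
Step 4: commit R2 -> on_hand[A=57 B=51 C=52 D=54] avail[A=57 B=50 C=50 D=54] open={R1,R3}
Step 5: reserve R4 A 7 -> on_hand[A=57 B=51 C=52 D=54] avail[A=50 B=50 C=50 D=54] open={R1,R3,R4}
Step 6: reserve R5 C 9 -> on_hand[A=57 B=51 C=52 D=54] avail[A=50 B=50 C=41 D=54] open={R1,R3,R4,R5}
Step 7: commit R3 -> on_hand[A=57 B=50 C=52 D=54] avail[A=50 B=50 C=41 D=54] open={R1,R4,R5}
Step 8: reserve R6 D 8 -> on_hand[A=57 B=50 C=52 D=54] avail[A=50 B=50 C=41 D=46] open={R1,R4,R5,R6}
Step 9: reserve R7 A 6 -> on_hand[A=57 B=50 C=52 D=54] avail[A=44 B=50 C=41 D=46] open={R1,R4,R5,R6,R7}
Step 10: reserve R8 C 2 -> on_hand[A=57 B=50 C=52 D=54] avail[A=44 B=50 C=39 D=46] open={R1,R4,R5,R6,R7,R8}
Step 11: cancel R7 -> on_hand[A=57 B=50 C=52 D=54] avail[A=50 B=50 C=39 D=46] open={R1,R4,R5,R6,R8}
Final available[A] = 50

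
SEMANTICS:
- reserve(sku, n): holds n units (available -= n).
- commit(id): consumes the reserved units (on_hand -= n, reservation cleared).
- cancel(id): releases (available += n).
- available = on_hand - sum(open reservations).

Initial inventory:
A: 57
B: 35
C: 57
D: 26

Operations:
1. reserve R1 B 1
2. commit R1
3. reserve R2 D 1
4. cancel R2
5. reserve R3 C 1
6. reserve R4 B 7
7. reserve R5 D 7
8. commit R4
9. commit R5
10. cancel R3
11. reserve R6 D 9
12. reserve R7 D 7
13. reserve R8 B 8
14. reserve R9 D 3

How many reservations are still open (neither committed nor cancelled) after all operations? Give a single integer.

Answer: 4

Derivation:
Step 1: reserve R1 B 1 -> on_hand[A=57 B=35 C=57 D=26] avail[A=57 B=34 C=57 D=26] open={R1}
Step 2: commit R1 -> on_hand[A=57 B=34 C=57 D=26] avail[A=57 B=34 C=57 D=26] open={}
Step 3: reserve R2 D 1 -> on_hand[A=57 B=34 C=57 D=26] avail[A=57 B=34 C=57 D=25] open={R2}
Step 4: cancel R2 -> on_hand[A=57 B=34 C=57 D=26] avail[A=57 B=34 C=57 D=26] open={}
Step 5: reserve R3 C 1 -> on_hand[A=57 B=34 C=57 D=26] avail[A=57 B=34 C=56 D=26] open={R3}
Step 6: reserve R4 B 7 -> on_hand[A=57 B=34 C=57 D=26] avail[A=57 B=27 C=56 D=26] open={R3,R4}
Step 7: reserve R5 D 7 -> on_hand[A=57 B=34 C=57 D=26] avail[A=57 B=27 C=56 D=19] open={R3,R4,R5}
Step 8: commit R4 -> on_hand[A=57 B=27 C=57 D=26] avail[A=57 B=27 C=56 D=19] open={R3,R5}
Step 9: commit R5 -> on_hand[A=57 B=27 C=57 D=19] avail[A=57 B=27 C=56 D=19] open={R3}
Step 10: cancel R3 -> on_hand[A=57 B=27 C=57 D=19] avail[A=57 B=27 C=57 D=19] open={}
Step 11: reserve R6 D 9 -> on_hand[A=57 B=27 C=57 D=19] avail[A=57 B=27 C=57 D=10] open={R6}
Step 12: reserve R7 D 7 -> on_hand[A=57 B=27 C=57 D=19] avail[A=57 B=27 C=57 D=3] open={R6,R7}
Step 13: reserve R8 B 8 -> on_hand[A=57 B=27 C=57 D=19] avail[A=57 B=19 C=57 D=3] open={R6,R7,R8}
Step 14: reserve R9 D 3 -> on_hand[A=57 B=27 C=57 D=19] avail[A=57 B=19 C=57 D=0] open={R6,R7,R8,R9}
Open reservations: ['R6', 'R7', 'R8', 'R9'] -> 4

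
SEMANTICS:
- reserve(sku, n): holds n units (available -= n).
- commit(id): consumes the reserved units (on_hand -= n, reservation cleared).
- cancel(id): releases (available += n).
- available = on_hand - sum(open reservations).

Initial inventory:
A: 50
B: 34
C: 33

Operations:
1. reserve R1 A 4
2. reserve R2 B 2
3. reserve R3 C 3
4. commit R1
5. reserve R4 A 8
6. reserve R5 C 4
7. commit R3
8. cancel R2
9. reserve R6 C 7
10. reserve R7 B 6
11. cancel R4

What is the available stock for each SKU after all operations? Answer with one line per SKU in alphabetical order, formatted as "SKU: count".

Answer: A: 46
B: 28
C: 19

Derivation:
Step 1: reserve R1 A 4 -> on_hand[A=50 B=34 C=33] avail[A=46 B=34 C=33] open={R1}
Step 2: reserve R2 B 2 -> on_hand[A=50 B=34 C=33] avail[A=46 B=32 C=33] open={R1,R2}
Step 3: reserve R3 C 3 -> on_hand[A=50 B=34 C=33] avail[A=46 B=32 C=30] open={R1,R2,R3}
Step 4: commit R1 -> on_hand[A=46 B=34 C=33] avail[A=46 B=32 C=30] open={R2,R3}
Step 5: reserve R4 A 8 -> on_hand[A=46 B=34 C=33] avail[A=38 B=32 C=30] open={R2,R3,R4}
Step 6: reserve R5 C 4 -> on_hand[A=46 B=34 C=33] avail[A=38 B=32 C=26] open={R2,R3,R4,R5}
Step 7: commit R3 -> on_hand[A=46 B=34 C=30] avail[A=38 B=32 C=26] open={R2,R4,R5}
Step 8: cancel R2 -> on_hand[A=46 B=34 C=30] avail[A=38 B=34 C=26] open={R4,R5}
Step 9: reserve R6 C 7 -> on_hand[A=46 B=34 C=30] avail[A=38 B=34 C=19] open={R4,R5,R6}
Step 10: reserve R7 B 6 -> on_hand[A=46 B=34 C=30] avail[A=38 B=28 C=19] open={R4,R5,R6,R7}
Step 11: cancel R4 -> on_hand[A=46 B=34 C=30] avail[A=46 B=28 C=19] open={R5,R6,R7}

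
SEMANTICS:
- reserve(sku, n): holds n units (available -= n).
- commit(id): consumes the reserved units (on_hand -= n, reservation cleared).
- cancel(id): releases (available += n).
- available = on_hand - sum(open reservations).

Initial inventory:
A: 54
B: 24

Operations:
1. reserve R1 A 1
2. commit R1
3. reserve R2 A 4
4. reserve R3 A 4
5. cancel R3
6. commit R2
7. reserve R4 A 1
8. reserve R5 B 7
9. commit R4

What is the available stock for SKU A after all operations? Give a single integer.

Step 1: reserve R1 A 1 -> on_hand[A=54 B=24] avail[A=53 B=24] open={R1}
Step 2: commit R1 -> on_hand[A=53 B=24] avail[A=53 B=24] open={}
Step 3: reserve R2 A 4 -> on_hand[A=53 B=24] avail[A=49 B=24] open={R2}
Step 4: reserve R3 A 4 -> on_hand[A=53 B=24] avail[A=45 B=24] open={R2,R3}
Step 5: cancel R3 -> on_hand[A=53 B=24] avail[A=49 B=24] open={R2}
Step 6: commit R2 -> on_hand[A=49 B=24] avail[A=49 B=24] open={}
Step 7: reserve R4 A 1 -> on_hand[A=49 B=24] avail[A=48 B=24] open={R4}
Step 8: reserve R5 B 7 -> on_hand[A=49 B=24] avail[A=48 B=17] open={R4,R5}
Step 9: commit R4 -> on_hand[A=48 B=24] avail[A=48 B=17] open={R5}
Final available[A] = 48

Answer: 48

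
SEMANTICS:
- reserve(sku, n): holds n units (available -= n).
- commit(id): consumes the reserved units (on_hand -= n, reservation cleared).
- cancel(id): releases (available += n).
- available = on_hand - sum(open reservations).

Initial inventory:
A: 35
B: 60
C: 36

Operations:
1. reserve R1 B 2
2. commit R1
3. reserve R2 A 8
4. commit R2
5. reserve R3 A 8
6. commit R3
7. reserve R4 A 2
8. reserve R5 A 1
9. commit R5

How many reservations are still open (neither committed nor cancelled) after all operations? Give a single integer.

Step 1: reserve R1 B 2 -> on_hand[A=35 B=60 C=36] avail[A=35 B=58 C=36] open={R1}
Step 2: commit R1 -> on_hand[A=35 B=58 C=36] avail[A=35 B=58 C=36] open={}
Step 3: reserve R2 A 8 -> on_hand[A=35 B=58 C=36] avail[A=27 B=58 C=36] open={R2}
Step 4: commit R2 -> on_hand[A=27 B=58 C=36] avail[A=27 B=58 C=36] open={}
Step 5: reserve R3 A 8 -> on_hand[A=27 B=58 C=36] avail[A=19 B=58 C=36] open={R3}
Step 6: commit R3 -> on_hand[A=19 B=58 C=36] avail[A=19 B=58 C=36] open={}
Step 7: reserve R4 A 2 -> on_hand[A=19 B=58 C=36] avail[A=17 B=58 C=36] open={R4}
Step 8: reserve R5 A 1 -> on_hand[A=19 B=58 C=36] avail[A=16 B=58 C=36] open={R4,R5}
Step 9: commit R5 -> on_hand[A=18 B=58 C=36] avail[A=16 B=58 C=36] open={R4}
Open reservations: ['R4'] -> 1

Answer: 1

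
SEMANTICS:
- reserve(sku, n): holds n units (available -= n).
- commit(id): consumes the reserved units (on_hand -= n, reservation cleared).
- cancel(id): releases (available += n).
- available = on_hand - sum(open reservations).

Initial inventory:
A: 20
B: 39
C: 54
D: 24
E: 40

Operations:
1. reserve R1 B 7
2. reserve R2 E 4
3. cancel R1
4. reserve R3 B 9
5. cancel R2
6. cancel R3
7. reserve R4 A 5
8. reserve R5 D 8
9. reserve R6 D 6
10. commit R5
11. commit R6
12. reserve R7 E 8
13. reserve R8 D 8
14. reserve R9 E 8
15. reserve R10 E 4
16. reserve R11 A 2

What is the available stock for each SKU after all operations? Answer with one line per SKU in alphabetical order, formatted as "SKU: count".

Answer: A: 13
B: 39
C: 54
D: 2
E: 20

Derivation:
Step 1: reserve R1 B 7 -> on_hand[A=20 B=39 C=54 D=24 E=40] avail[A=20 B=32 C=54 D=24 E=40] open={R1}
Step 2: reserve R2 E 4 -> on_hand[A=20 B=39 C=54 D=24 E=40] avail[A=20 B=32 C=54 D=24 E=36] open={R1,R2}
Step 3: cancel R1 -> on_hand[A=20 B=39 C=54 D=24 E=40] avail[A=20 B=39 C=54 D=24 E=36] open={R2}
Step 4: reserve R3 B 9 -> on_hand[A=20 B=39 C=54 D=24 E=40] avail[A=20 B=30 C=54 D=24 E=36] open={R2,R3}
Step 5: cancel R2 -> on_hand[A=20 B=39 C=54 D=24 E=40] avail[A=20 B=30 C=54 D=24 E=40] open={R3}
Step 6: cancel R3 -> on_hand[A=20 B=39 C=54 D=24 E=40] avail[A=20 B=39 C=54 D=24 E=40] open={}
Step 7: reserve R4 A 5 -> on_hand[A=20 B=39 C=54 D=24 E=40] avail[A=15 B=39 C=54 D=24 E=40] open={R4}
Step 8: reserve R5 D 8 -> on_hand[A=20 B=39 C=54 D=24 E=40] avail[A=15 B=39 C=54 D=16 E=40] open={R4,R5}
Step 9: reserve R6 D 6 -> on_hand[A=20 B=39 C=54 D=24 E=40] avail[A=15 B=39 C=54 D=10 E=40] open={R4,R5,R6}
Step 10: commit R5 -> on_hand[A=20 B=39 C=54 D=16 E=40] avail[A=15 B=39 C=54 D=10 E=40] open={R4,R6}
Step 11: commit R6 -> on_hand[A=20 B=39 C=54 D=10 E=40] avail[A=15 B=39 C=54 D=10 E=40] open={R4}
Step 12: reserve R7 E 8 -> on_hand[A=20 B=39 C=54 D=10 E=40] avail[A=15 B=39 C=54 D=10 E=32] open={R4,R7}
Step 13: reserve R8 D 8 -> on_hand[A=20 B=39 C=54 D=10 E=40] avail[A=15 B=39 C=54 D=2 E=32] open={R4,R7,R8}
Step 14: reserve R9 E 8 -> on_hand[A=20 B=39 C=54 D=10 E=40] avail[A=15 B=39 C=54 D=2 E=24] open={R4,R7,R8,R9}
Step 15: reserve R10 E 4 -> on_hand[A=20 B=39 C=54 D=10 E=40] avail[A=15 B=39 C=54 D=2 E=20] open={R10,R4,R7,R8,R9}
Step 16: reserve R11 A 2 -> on_hand[A=20 B=39 C=54 D=10 E=40] avail[A=13 B=39 C=54 D=2 E=20] open={R10,R11,R4,R7,R8,R9}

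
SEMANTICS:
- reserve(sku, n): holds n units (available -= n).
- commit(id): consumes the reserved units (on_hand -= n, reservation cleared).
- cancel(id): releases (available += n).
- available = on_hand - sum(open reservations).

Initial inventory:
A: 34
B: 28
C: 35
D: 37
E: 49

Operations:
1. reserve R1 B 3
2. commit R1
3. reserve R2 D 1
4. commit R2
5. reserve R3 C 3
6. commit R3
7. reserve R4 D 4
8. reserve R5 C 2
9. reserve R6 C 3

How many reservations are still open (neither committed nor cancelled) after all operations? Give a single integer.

Step 1: reserve R1 B 3 -> on_hand[A=34 B=28 C=35 D=37 E=49] avail[A=34 B=25 C=35 D=37 E=49] open={R1}
Step 2: commit R1 -> on_hand[A=34 B=25 C=35 D=37 E=49] avail[A=34 B=25 C=35 D=37 E=49] open={}
Step 3: reserve R2 D 1 -> on_hand[A=34 B=25 C=35 D=37 E=49] avail[A=34 B=25 C=35 D=36 E=49] open={R2}
Step 4: commit R2 -> on_hand[A=34 B=25 C=35 D=36 E=49] avail[A=34 B=25 C=35 D=36 E=49] open={}
Step 5: reserve R3 C 3 -> on_hand[A=34 B=25 C=35 D=36 E=49] avail[A=34 B=25 C=32 D=36 E=49] open={R3}
Step 6: commit R3 -> on_hand[A=34 B=25 C=32 D=36 E=49] avail[A=34 B=25 C=32 D=36 E=49] open={}
Step 7: reserve R4 D 4 -> on_hand[A=34 B=25 C=32 D=36 E=49] avail[A=34 B=25 C=32 D=32 E=49] open={R4}
Step 8: reserve R5 C 2 -> on_hand[A=34 B=25 C=32 D=36 E=49] avail[A=34 B=25 C=30 D=32 E=49] open={R4,R5}
Step 9: reserve R6 C 3 -> on_hand[A=34 B=25 C=32 D=36 E=49] avail[A=34 B=25 C=27 D=32 E=49] open={R4,R5,R6}
Open reservations: ['R4', 'R5', 'R6'] -> 3

Answer: 3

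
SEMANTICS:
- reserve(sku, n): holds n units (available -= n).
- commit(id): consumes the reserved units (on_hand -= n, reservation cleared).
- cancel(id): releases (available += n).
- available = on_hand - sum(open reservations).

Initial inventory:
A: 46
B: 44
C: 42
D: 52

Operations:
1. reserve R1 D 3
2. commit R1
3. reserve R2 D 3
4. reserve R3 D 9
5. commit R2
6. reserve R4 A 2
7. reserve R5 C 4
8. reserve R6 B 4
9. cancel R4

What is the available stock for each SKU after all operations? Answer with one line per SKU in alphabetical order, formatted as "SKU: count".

Step 1: reserve R1 D 3 -> on_hand[A=46 B=44 C=42 D=52] avail[A=46 B=44 C=42 D=49] open={R1}
Step 2: commit R1 -> on_hand[A=46 B=44 C=42 D=49] avail[A=46 B=44 C=42 D=49] open={}
Step 3: reserve R2 D 3 -> on_hand[A=46 B=44 C=42 D=49] avail[A=46 B=44 C=42 D=46] open={R2}
Step 4: reserve R3 D 9 -> on_hand[A=46 B=44 C=42 D=49] avail[A=46 B=44 C=42 D=37] open={R2,R3}
Step 5: commit R2 -> on_hand[A=46 B=44 C=42 D=46] avail[A=46 B=44 C=42 D=37] open={R3}
Step 6: reserve R4 A 2 -> on_hand[A=46 B=44 C=42 D=46] avail[A=44 B=44 C=42 D=37] open={R3,R4}
Step 7: reserve R5 C 4 -> on_hand[A=46 B=44 C=42 D=46] avail[A=44 B=44 C=38 D=37] open={R3,R4,R5}
Step 8: reserve R6 B 4 -> on_hand[A=46 B=44 C=42 D=46] avail[A=44 B=40 C=38 D=37] open={R3,R4,R5,R6}
Step 9: cancel R4 -> on_hand[A=46 B=44 C=42 D=46] avail[A=46 B=40 C=38 D=37] open={R3,R5,R6}

Answer: A: 46
B: 40
C: 38
D: 37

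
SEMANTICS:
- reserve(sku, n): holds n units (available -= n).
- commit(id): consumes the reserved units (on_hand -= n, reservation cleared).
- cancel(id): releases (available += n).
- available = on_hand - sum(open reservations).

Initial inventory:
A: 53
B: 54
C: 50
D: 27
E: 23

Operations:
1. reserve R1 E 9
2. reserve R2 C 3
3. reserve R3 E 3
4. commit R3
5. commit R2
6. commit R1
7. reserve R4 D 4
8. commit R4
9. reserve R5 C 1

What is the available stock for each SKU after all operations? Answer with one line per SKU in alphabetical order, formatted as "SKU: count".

Step 1: reserve R1 E 9 -> on_hand[A=53 B=54 C=50 D=27 E=23] avail[A=53 B=54 C=50 D=27 E=14] open={R1}
Step 2: reserve R2 C 3 -> on_hand[A=53 B=54 C=50 D=27 E=23] avail[A=53 B=54 C=47 D=27 E=14] open={R1,R2}
Step 3: reserve R3 E 3 -> on_hand[A=53 B=54 C=50 D=27 E=23] avail[A=53 B=54 C=47 D=27 E=11] open={R1,R2,R3}
Step 4: commit R3 -> on_hand[A=53 B=54 C=50 D=27 E=20] avail[A=53 B=54 C=47 D=27 E=11] open={R1,R2}
Step 5: commit R2 -> on_hand[A=53 B=54 C=47 D=27 E=20] avail[A=53 B=54 C=47 D=27 E=11] open={R1}
Step 6: commit R1 -> on_hand[A=53 B=54 C=47 D=27 E=11] avail[A=53 B=54 C=47 D=27 E=11] open={}
Step 7: reserve R4 D 4 -> on_hand[A=53 B=54 C=47 D=27 E=11] avail[A=53 B=54 C=47 D=23 E=11] open={R4}
Step 8: commit R4 -> on_hand[A=53 B=54 C=47 D=23 E=11] avail[A=53 B=54 C=47 D=23 E=11] open={}
Step 9: reserve R5 C 1 -> on_hand[A=53 B=54 C=47 D=23 E=11] avail[A=53 B=54 C=46 D=23 E=11] open={R5}

Answer: A: 53
B: 54
C: 46
D: 23
E: 11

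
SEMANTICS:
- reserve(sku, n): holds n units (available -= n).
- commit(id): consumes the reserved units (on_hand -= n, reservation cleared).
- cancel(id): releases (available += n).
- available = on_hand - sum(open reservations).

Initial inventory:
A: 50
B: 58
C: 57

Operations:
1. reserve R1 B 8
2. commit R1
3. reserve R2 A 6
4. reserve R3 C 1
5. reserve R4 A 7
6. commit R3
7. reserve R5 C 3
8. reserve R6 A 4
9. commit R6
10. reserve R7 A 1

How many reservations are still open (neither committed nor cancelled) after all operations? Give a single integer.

Step 1: reserve R1 B 8 -> on_hand[A=50 B=58 C=57] avail[A=50 B=50 C=57] open={R1}
Step 2: commit R1 -> on_hand[A=50 B=50 C=57] avail[A=50 B=50 C=57] open={}
Step 3: reserve R2 A 6 -> on_hand[A=50 B=50 C=57] avail[A=44 B=50 C=57] open={R2}
Step 4: reserve R3 C 1 -> on_hand[A=50 B=50 C=57] avail[A=44 B=50 C=56] open={R2,R3}
Step 5: reserve R4 A 7 -> on_hand[A=50 B=50 C=57] avail[A=37 B=50 C=56] open={R2,R3,R4}
Step 6: commit R3 -> on_hand[A=50 B=50 C=56] avail[A=37 B=50 C=56] open={R2,R4}
Step 7: reserve R5 C 3 -> on_hand[A=50 B=50 C=56] avail[A=37 B=50 C=53] open={R2,R4,R5}
Step 8: reserve R6 A 4 -> on_hand[A=50 B=50 C=56] avail[A=33 B=50 C=53] open={R2,R4,R5,R6}
Step 9: commit R6 -> on_hand[A=46 B=50 C=56] avail[A=33 B=50 C=53] open={R2,R4,R5}
Step 10: reserve R7 A 1 -> on_hand[A=46 B=50 C=56] avail[A=32 B=50 C=53] open={R2,R4,R5,R7}
Open reservations: ['R2', 'R4', 'R5', 'R7'] -> 4

Answer: 4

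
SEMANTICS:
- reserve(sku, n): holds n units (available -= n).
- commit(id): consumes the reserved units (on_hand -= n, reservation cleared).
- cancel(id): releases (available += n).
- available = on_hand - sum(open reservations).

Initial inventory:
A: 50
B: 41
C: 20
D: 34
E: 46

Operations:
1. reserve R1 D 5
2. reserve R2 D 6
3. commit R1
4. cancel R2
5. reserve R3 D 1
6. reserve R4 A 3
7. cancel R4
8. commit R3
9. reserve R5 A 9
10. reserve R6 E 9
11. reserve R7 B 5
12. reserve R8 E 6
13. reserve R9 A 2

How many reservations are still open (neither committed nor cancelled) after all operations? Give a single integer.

Step 1: reserve R1 D 5 -> on_hand[A=50 B=41 C=20 D=34 E=46] avail[A=50 B=41 C=20 D=29 E=46] open={R1}
Step 2: reserve R2 D 6 -> on_hand[A=50 B=41 C=20 D=34 E=46] avail[A=50 B=41 C=20 D=23 E=46] open={R1,R2}
Step 3: commit R1 -> on_hand[A=50 B=41 C=20 D=29 E=46] avail[A=50 B=41 C=20 D=23 E=46] open={R2}
Step 4: cancel R2 -> on_hand[A=50 B=41 C=20 D=29 E=46] avail[A=50 B=41 C=20 D=29 E=46] open={}
Step 5: reserve R3 D 1 -> on_hand[A=50 B=41 C=20 D=29 E=46] avail[A=50 B=41 C=20 D=28 E=46] open={R3}
Step 6: reserve R4 A 3 -> on_hand[A=50 B=41 C=20 D=29 E=46] avail[A=47 B=41 C=20 D=28 E=46] open={R3,R4}
Step 7: cancel R4 -> on_hand[A=50 B=41 C=20 D=29 E=46] avail[A=50 B=41 C=20 D=28 E=46] open={R3}
Step 8: commit R3 -> on_hand[A=50 B=41 C=20 D=28 E=46] avail[A=50 B=41 C=20 D=28 E=46] open={}
Step 9: reserve R5 A 9 -> on_hand[A=50 B=41 C=20 D=28 E=46] avail[A=41 B=41 C=20 D=28 E=46] open={R5}
Step 10: reserve R6 E 9 -> on_hand[A=50 B=41 C=20 D=28 E=46] avail[A=41 B=41 C=20 D=28 E=37] open={R5,R6}
Step 11: reserve R7 B 5 -> on_hand[A=50 B=41 C=20 D=28 E=46] avail[A=41 B=36 C=20 D=28 E=37] open={R5,R6,R7}
Step 12: reserve R8 E 6 -> on_hand[A=50 B=41 C=20 D=28 E=46] avail[A=41 B=36 C=20 D=28 E=31] open={R5,R6,R7,R8}
Step 13: reserve R9 A 2 -> on_hand[A=50 B=41 C=20 D=28 E=46] avail[A=39 B=36 C=20 D=28 E=31] open={R5,R6,R7,R8,R9}
Open reservations: ['R5', 'R6', 'R7', 'R8', 'R9'] -> 5

Answer: 5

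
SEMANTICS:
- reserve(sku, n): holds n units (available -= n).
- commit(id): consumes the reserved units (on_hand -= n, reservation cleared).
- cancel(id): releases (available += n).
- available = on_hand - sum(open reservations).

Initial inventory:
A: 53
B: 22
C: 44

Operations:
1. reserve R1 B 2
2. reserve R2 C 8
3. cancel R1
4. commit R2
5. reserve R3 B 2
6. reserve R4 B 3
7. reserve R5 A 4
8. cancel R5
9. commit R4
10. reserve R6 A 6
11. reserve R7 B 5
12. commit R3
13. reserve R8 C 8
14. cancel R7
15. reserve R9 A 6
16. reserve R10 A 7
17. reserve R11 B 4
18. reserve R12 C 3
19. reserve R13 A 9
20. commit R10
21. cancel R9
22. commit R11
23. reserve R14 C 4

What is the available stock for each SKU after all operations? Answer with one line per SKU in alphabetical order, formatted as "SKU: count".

Step 1: reserve R1 B 2 -> on_hand[A=53 B=22 C=44] avail[A=53 B=20 C=44] open={R1}
Step 2: reserve R2 C 8 -> on_hand[A=53 B=22 C=44] avail[A=53 B=20 C=36] open={R1,R2}
Step 3: cancel R1 -> on_hand[A=53 B=22 C=44] avail[A=53 B=22 C=36] open={R2}
Step 4: commit R2 -> on_hand[A=53 B=22 C=36] avail[A=53 B=22 C=36] open={}
Step 5: reserve R3 B 2 -> on_hand[A=53 B=22 C=36] avail[A=53 B=20 C=36] open={R3}
Step 6: reserve R4 B 3 -> on_hand[A=53 B=22 C=36] avail[A=53 B=17 C=36] open={R3,R4}
Step 7: reserve R5 A 4 -> on_hand[A=53 B=22 C=36] avail[A=49 B=17 C=36] open={R3,R4,R5}
Step 8: cancel R5 -> on_hand[A=53 B=22 C=36] avail[A=53 B=17 C=36] open={R3,R4}
Step 9: commit R4 -> on_hand[A=53 B=19 C=36] avail[A=53 B=17 C=36] open={R3}
Step 10: reserve R6 A 6 -> on_hand[A=53 B=19 C=36] avail[A=47 B=17 C=36] open={R3,R6}
Step 11: reserve R7 B 5 -> on_hand[A=53 B=19 C=36] avail[A=47 B=12 C=36] open={R3,R6,R7}
Step 12: commit R3 -> on_hand[A=53 B=17 C=36] avail[A=47 B=12 C=36] open={R6,R7}
Step 13: reserve R8 C 8 -> on_hand[A=53 B=17 C=36] avail[A=47 B=12 C=28] open={R6,R7,R8}
Step 14: cancel R7 -> on_hand[A=53 B=17 C=36] avail[A=47 B=17 C=28] open={R6,R8}
Step 15: reserve R9 A 6 -> on_hand[A=53 B=17 C=36] avail[A=41 B=17 C=28] open={R6,R8,R9}
Step 16: reserve R10 A 7 -> on_hand[A=53 B=17 C=36] avail[A=34 B=17 C=28] open={R10,R6,R8,R9}
Step 17: reserve R11 B 4 -> on_hand[A=53 B=17 C=36] avail[A=34 B=13 C=28] open={R10,R11,R6,R8,R9}
Step 18: reserve R12 C 3 -> on_hand[A=53 B=17 C=36] avail[A=34 B=13 C=25] open={R10,R11,R12,R6,R8,R9}
Step 19: reserve R13 A 9 -> on_hand[A=53 B=17 C=36] avail[A=25 B=13 C=25] open={R10,R11,R12,R13,R6,R8,R9}
Step 20: commit R10 -> on_hand[A=46 B=17 C=36] avail[A=25 B=13 C=25] open={R11,R12,R13,R6,R8,R9}
Step 21: cancel R9 -> on_hand[A=46 B=17 C=36] avail[A=31 B=13 C=25] open={R11,R12,R13,R6,R8}
Step 22: commit R11 -> on_hand[A=46 B=13 C=36] avail[A=31 B=13 C=25] open={R12,R13,R6,R8}
Step 23: reserve R14 C 4 -> on_hand[A=46 B=13 C=36] avail[A=31 B=13 C=21] open={R12,R13,R14,R6,R8}

Answer: A: 31
B: 13
C: 21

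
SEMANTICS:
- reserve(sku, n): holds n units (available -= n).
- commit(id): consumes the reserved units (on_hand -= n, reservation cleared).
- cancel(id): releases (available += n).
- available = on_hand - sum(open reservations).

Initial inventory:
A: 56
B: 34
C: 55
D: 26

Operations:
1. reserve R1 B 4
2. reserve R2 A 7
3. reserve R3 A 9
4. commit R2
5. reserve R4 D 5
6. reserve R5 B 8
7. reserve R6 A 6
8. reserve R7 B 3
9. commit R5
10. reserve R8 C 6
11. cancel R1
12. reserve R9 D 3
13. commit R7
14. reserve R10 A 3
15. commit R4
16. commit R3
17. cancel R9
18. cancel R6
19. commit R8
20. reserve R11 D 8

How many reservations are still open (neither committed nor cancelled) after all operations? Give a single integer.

Answer: 2

Derivation:
Step 1: reserve R1 B 4 -> on_hand[A=56 B=34 C=55 D=26] avail[A=56 B=30 C=55 D=26] open={R1}
Step 2: reserve R2 A 7 -> on_hand[A=56 B=34 C=55 D=26] avail[A=49 B=30 C=55 D=26] open={R1,R2}
Step 3: reserve R3 A 9 -> on_hand[A=56 B=34 C=55 D=26] avail[A=40 B=30 C=55 D=26] open={R1,R2,R3}
Step 4: commit R2 -> on_hand[A=49 B=34 C=55 D=26] avail[A=40 B=30 C=55 D=26] open={R1,R3}
Step 5: reserve R4 D 5 -> on_hand[A=49 B=34 C=55 D=26] avail[A=40 B=30 C=55 D=21] open={R1,R3,R4}
Step 6: reserve R5 B 8 -> on_hand[A=49 B=34 C=55 D=26] avail[A=40 B=22 C=55 D=21] open={R1,R3,R4,R5}
Step 7: reserve R6 A 6 -> on_hand[A=49 B=34 C=55 D=26] avail[A=34 B=22 C=55 D=21] open={R1,R3,R4,R5,R6}
Step 8: reserve R7 B 3 -> on_hand[A=49 B=34 C=55 D=26] avail[A=34 B=19 C=55 D=21] open={R1,R3,R4,R5,R6,R7}
Step 9: commit R5 -> on_hand[A=49 B=26 C=55 D=26] avail[A=34 B=19 C=55 D=21] open={R1,R3,R4,R6,R7}
Step 10: reserve R8 C 6 -> on_hand[A=49 B=26 C=55 D=26] avail[A=34 B=19 C=49 D=21] open={R1,R3,R4,R6,R7,R8}
Step 11: cancel R1 -> on_hand[A=49 B=26 C=55 D=26] avail[A=34 B=23 C=49 D=21] open={R3,R4,R6,R7,R8}
Step 12: reserve R9 D 3 -> on_hand[A=49 B=26 C=55 D=26] avail[A=34 B=23 C=49 D=18] open={R3,R4,R6,R7,R8,R9}
Step 13: commit R7 -> on_hand[A=49 B=23 C=55 D=26] avail[A=34 B=23 C=49 D=18] open={R3,R4,R6,R8,R9}
Step 14: reserve R10 A 3 -> on_hand[A=49 B=23 C=55 D=26] avail[A=31 B=23 C=49 D=18] open={R10,R3,R4,R6,R8,R9}
Step 15: commit R4 -> on_hand[A=49 B=23 C=55 D=21] avail[A=31 B=23 C=49 D=18] open={R10,R3,R6,R8,R9}
Step 16: commit R3 -> on_hand[A=40 B=23 C=55 D=21] avail[A=31 B=23 C=49 D=18] open={R10,R6,R8,R9}
Step 17: cancel R9 -> on_hand[A=40 B=23 C=55 D=21] avail[A=31 B=23 C=49 D=21] open={R10,R6,R8}
Step 18: cancel R6 -> on_hand[A=40 B=23 C=55 D=21] avail[A=37 B=23 C=49 D=21] open={R10,R8}
Step 19: commit R8 -> on_hand[A=40 B=23 C=49 D=21] avail[A=37 B=23 C=49 D=21] open={R10}
Step 20: reserve R11 D 8 -> on_hand[A=40 B=23 C=49 D=21] avail[A=37 B=23 C=49 D=13] open={R10,R11}
Open reservations: ['R10', 'R11'] -> 2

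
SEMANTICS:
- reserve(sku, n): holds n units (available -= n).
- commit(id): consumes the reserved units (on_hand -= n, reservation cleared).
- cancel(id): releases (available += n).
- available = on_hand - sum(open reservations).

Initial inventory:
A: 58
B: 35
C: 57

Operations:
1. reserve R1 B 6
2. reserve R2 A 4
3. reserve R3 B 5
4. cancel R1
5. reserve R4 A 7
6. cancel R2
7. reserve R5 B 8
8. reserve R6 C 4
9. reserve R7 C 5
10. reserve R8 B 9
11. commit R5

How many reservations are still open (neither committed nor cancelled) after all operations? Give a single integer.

Answer: 5

Derivation:
Step 1: reserve R1 B 6 -> on_hand[A=58 B=35 C=57] avail[A=58 B=29 C=57] open={R1}
Step 2: reserve R2 A 4 -> on_hand[A=58 B=35 C=57] avail[A=54 B=29 C=57] open={R1,R2}
Step 3: reserve R3 B 5 -> on_hand[A=58 B=35 C=57] avail[A=54 B=24 C=57] open={R1,R2,R3}
Step 4: cancel R1 -> on_hand[A=58 B=35 C=57] avail[A=54 B=30 C=57] open={R2,R3}
Step 5: reserve R4 A 7 -> on_hand[A=58 B=35 C=57] avail[A=47 B=30 C=57] open={R2,R3,R4}
Step 6: cancel R2 -> on_hand[A=58 B=35 C=57] avail[A=51 B=30 C=57] open={R3,R4}
Step 7: reserve R5 B 8 -> on_hand[A=58 B=35 C=57] avail[A=51 B=22 C=57] open={R3,R4,R5}
Step 8: reserve R6 C 4 -> on_hand[A=58 B=35 C=57] avail[A=51 B=22 C=53] open={R3,R4,R5,R6}
Step 9: reserve R7 C 5 -> on_hand[A=58 B=35 C=57] avail[A=51 B=22 C=48] open={R3,R4,R5,R6,R7}
Step 10: reserve R8 B 9 -> on_hand[A=58 B=35 C=57] avail[A=51 B=13 C=48] open={R3,R4,R5,R6,R7,R8}
Step 11: commit R5 -> on_hand[A=58 B=27 C=57] avail[A=51 B=13 C=48] open={R3,R4,R6,R7,R8}
Open reservations: ['R3', 'R4', 'R6', 'R7', 'R8'] -> 5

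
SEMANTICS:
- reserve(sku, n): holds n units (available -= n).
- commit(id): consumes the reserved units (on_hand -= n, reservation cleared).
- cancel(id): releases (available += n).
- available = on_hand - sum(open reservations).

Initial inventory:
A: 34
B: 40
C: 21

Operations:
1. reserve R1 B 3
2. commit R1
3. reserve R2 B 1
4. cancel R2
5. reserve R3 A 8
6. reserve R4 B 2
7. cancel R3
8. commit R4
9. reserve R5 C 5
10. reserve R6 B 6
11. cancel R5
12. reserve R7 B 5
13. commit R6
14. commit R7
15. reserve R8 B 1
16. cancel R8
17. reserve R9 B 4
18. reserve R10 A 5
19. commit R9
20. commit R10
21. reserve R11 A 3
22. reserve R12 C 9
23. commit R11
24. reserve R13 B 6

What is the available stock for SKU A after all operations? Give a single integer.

Step 1: reserve R1 B 3 -> on_hand[A=34 B=40 C=21] avail[A=34 B=37 C=21] open={R1}
Step 2: commit R1 -> on_hand[A=34 B=37 C=21] avail[A=34 B=37 C=21] open={}
Step 3: reserve R2 B 1 -> on_hand[A=34 B=37 C=21] avail[A=34 B=36 C=21] open={R2}
Step 4: cancel R2 -> on_hand[A=34 B=37 C=21] avail[A=34 B=37 C=21] open={}
Step 5: reserve R3 A 8 -> on_hand[A=34 B=37 C=21] avail[A=26 B=37 C=21] open={R3}
Step 6: reserve R4 B 2 -> on_hand[A=34 B=37 C=21] avail[A=26 B=35 C=21] open={R3,R4}
Step 7: cancel R3 -> on_hand[A=34 B=37 C=21] avail[A=34 B=35 C=21] open={R4}
Step 8: commit R4 -> on_hand[A=34 B=35 C=21] avail[A=34 B=35 C=21] open={}
Step 9: reserve R5 C 5 -> on_hand[A=34 B=35 C=21] avail[A=34 B=35 C=16] open={R5}
Step 10: reserve R6 B 6 -> on_hand[A=34 B=35 C=21] avail[A=34 B=29 C=16] open={R5,R6}
Step 11: cancel R5 -> on_hand[A=34 B=35 C=21] avail[A=34 B=29 C=21] open={R6}
Step 12: reserve R7 B 5 -> on_hand[A=34 B=35 C=21] avail[A=34 B=24 C=21] open={R6,R7}
Step 13: commit R6 -> on_hand[A=34 B=29 C=21] avail[A=34 B=24 C=21] open={R7}
Step 14: commit R7 -> on_hand[A=34 B=24 C=21] avail[A=34 B=24 C=21] open={}
Step 15: reserve R8 B 1 -> on_hand[A=34 B=24 C=21] avail[A=34 B=23 C=21] open={R8}
Step 16: cancel R8 -> on_hand[A=34 B=24 C=21] avail[A=34 B=24 C=21] open={}
Step 17: reserve R9 B 4 -> on_hand[A=34 B=24 C=21] avail[A=34 B=20 C=21] open={R9}
Step 18: reserve R10 A 5 -> on_hand[A=34 B=24 C=21] avail[A=29 B=20 C=21] open={R10,R9}
Step 19: commit R9 -> on_hand[A=34 B=20 C=21] avail[A=29 B=20 C=21] open={R10}
Step 20: commit R10 -> on_hand[A=29 B=20 C=21] avail[A=29 B=20 C=21] open={}
Step 21: reserve R11 A 3 -> on_hand[A=29 B=20 C=21] avail[A=26 B=20 C=21] open={R11}
Step 22: reserve R12 C 9 -> on_hand[A=29 B=20 C=21] avail[A=26 B=20 C=12] open={R11,R12}
Step 23: commit R11 -> on_hand[A=26 B=20 C=21] avail[A=26 B=20 C=12] open={R12}
Step 24: reserve R13 B 6 -> on_hand[A=26 B=20 C=21] avail[A=26 B=14 C=12] open={R12,R13}
Final available[A] = 26

Answer: 26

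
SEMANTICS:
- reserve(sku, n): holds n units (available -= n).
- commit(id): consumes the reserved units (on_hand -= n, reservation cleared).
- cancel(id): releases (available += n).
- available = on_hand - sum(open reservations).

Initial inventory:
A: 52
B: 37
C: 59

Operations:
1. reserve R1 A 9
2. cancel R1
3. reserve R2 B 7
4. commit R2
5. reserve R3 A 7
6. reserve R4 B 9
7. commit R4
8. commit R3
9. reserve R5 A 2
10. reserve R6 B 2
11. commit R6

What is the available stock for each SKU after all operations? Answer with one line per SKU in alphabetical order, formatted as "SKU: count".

Answer: A: 43
B: 19
C: 59

Derivation:
Step 1: reserve R1 A 9 -> on_hand[A=52 B=37 C=59] avail[A=43 B=37 C=59] open={R1}
Step 2: cancel R1 -> on_hand[A=52 B=37 C=59] avail[A=52 B=37 C=59] open={}
Step 3: reserve R2 B 7 -> on_hand[A=52 B=37 C=59] avail[A=52 B=30 C=59] open={R2}
Step 4: commit R2 -> on_hand[A=52 B=30 C=59] avail[A=52 B=30 C=59] open={}
Step 5: reserve R3 A 7 -> on_hand[A=52 B=30 C=59] avail[A=45 B=30 C=59] open={R3}
Step 6: reserve R4 B 9 -> on_hand[A=52 B=30 C=59] avail[A=45 B=21 C=59] open={R3,R4}
Step 7: commit R4 -> on_hand[A=52 B=21 C=59] avail[A=45 B=21 C=59] open={R3}
Step 8: commit R3 -> on_hand[A=45 B=21 C=59] avail[A=45 B=21 C=59] open={}
Step 9: reserve R5 A 2 -> on_hand[A=45 B=21 C=59] avail[A=43 B=21 C=59] open={R5}
Step 10: reserve R6 B 2 -> on_hand[A=45 B=21 C=59] avail[A=43 B=19 C=59] open={R5,R6}
Step 11: commit R6 -> on_hand[A=45 B=19 C=59] avail[A=43 B=19 C=59] open={R5}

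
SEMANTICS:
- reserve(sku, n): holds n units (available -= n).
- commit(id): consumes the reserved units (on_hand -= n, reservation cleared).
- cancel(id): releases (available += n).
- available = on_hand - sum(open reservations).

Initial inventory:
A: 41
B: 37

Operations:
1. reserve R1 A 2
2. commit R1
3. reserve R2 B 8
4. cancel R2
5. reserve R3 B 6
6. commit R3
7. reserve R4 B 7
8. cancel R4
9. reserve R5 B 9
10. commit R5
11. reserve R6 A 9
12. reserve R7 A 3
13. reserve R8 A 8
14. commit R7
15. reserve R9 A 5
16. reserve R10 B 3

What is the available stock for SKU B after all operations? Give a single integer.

Step 1: reserve R1 A 2 -> on_hand[A=41 B=37] avail[A=39 B=37] open={R1}
Step 2: commit R1 -> on_hand[A=39 B=37] avail[A=39 B=37] open={}
Step 3: reserve R2 B 8 -> on_hand[A=39 B=37] avail[A=39 B=29] open={R2}
Step 4: cancel R2 -> on_hand[A=39 B=37] avail[A=39 B=37] open={}
Step 5: reserve R3 B 6 -> on_hand[A=39 B=37] avail[A=39 B=31] open={R3}
Step 6: commit R3 -> on_hand[A=39 B=31] avail[A=39 B=31] open={}
Step 7: reserve R4 B 7 -> on_hand[A=39 B=31] avail[A=39 B=24] open={R4}
Step 8: cancel R4 -> on_hand[A=39 B=31] avail[A=39 B=31] open={}
Step 9: reserve R5 B 9 -> on_hand[A=39 B=31] avail[A=39 B=22] open={R5}
Step 10: commit R5 -> on_hand[A=39 B=22] avail[A=39 B=22] open={}
Step 11: reserve R6 A 9 -> on_hand[A=39 B=22] avail[A=30 B=22] open={R6}
Step 12: reserve R7 A 3 -> on_hand[A=39 B=22] avail[A=27 B=22] open={R6,R7}
Step 13: reserve R8 A 8 -> on_hand[A=39 B=22] avail[A=19 B=22] open={R6,R7,R8}
Step 14: commit R7 -> on_hand[A=36 B=22] avail[A=19 B=22] open={R6,R8}
Step 15: reserve R9 A 5 -> on_hand[A=36 B=22] avail[A=14 B=22] open={R6,R8,R9}
Step 16: reserve R10 B 3 -> on_hand[A=36 B=22] avail[A=14 B=19] open={R10,R6,R8,R9}
Final available[B] = 19

Answer: 19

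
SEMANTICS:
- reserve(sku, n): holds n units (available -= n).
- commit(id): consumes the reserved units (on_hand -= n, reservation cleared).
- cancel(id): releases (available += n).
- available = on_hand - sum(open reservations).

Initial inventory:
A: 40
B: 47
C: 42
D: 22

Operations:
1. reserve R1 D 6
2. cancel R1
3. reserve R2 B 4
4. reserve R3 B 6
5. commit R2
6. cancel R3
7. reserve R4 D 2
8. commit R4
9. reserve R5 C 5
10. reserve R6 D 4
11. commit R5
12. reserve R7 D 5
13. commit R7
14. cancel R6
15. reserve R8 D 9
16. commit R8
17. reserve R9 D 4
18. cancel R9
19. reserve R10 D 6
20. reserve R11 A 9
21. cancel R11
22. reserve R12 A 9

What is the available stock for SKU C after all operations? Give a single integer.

Answer: 37

Derivation:
Step 1: reserve R1 D 6 -> on_hand[A=40 B=47 C=42 D=22] avail[A=40 B=47 C=42 D=16] open={R1}
Step 2: cancel R1 -> on_hand[A=40 B=47 C=42 D=22] avail[A=40 B=47 C=42 D=22] open={}
Step 3: reserve R2 B 4 -> on_hand[A=40 B=47 C=42 D=22] avail[A=40 B=43 C=42 D=22] open={R2}
Step 4: reserve R3 B 6 -> on_hand[A=40 B=47 C=42 D=22] avail[A=40 B=37 C=42 D=22] open={R2,R3}
Step 5: commit R2 -> on_hand[A=40 B=43 C=42 D=22] avail[A=40 B=37 C=42 D=22] open={R3}
Step 6: cancel R3 -> on_hand[A=40 B=43 C=42 D=22] avail[A=40 B=43 C=42 D=22] open={}
Step 7: reserve R4 D 2 -> on_hand[A=40 B=43 C=42 D=22] avail[A=40 B=43 C=42 D=20] open={R4}
Step 8: commit R4 -> on_hand[A=40 B=43 C=42 D=20] avail[A=40 B=43 C=42 D=20] open={}
Step 9: reserve R5 C 5 -> on_hand[A=40 B=43 C=42 D=20] avail[A=40 B=43 C=37 D=20] open={R5}
Step 10: reserve R6 D 4 -> on_hand[A=40 B=43 C=42 D=20] avail[A=40 B=43 C=37 D=16] open={R5,R6}
Step 11: commit R5 -> on_hand[A=40 B=43 C=37 D=20] avail[A=40 B=43 C=37 D=16] open={R6}
Step 12: reserve R7 D 5 -> on_hand[A=40 B=43 C=37 D=20] avail[A=40 B=43 C=37 D=11] open={R6,R7}
Step 13: commit R7 -> on_hand[A=40 B=43 C=37 D=15] avail[A=40 B=43 C=37 D=11] open={R6}
Step 14: cancel R6 -> on_hand[A=40 B=43 C=37 D=15] avail[A=40 B=43 C=37 D=15] open={}
Step 15: reserve R8 D 9 -> on_hand[A=40 B=43 C=37 D=15] avail[A=40 B=43 C=37 D=6] open={R8}
Step 16: commit R8 -> on_hand[A=40 B=43 C=37 D=6] avail[A=40 B=43 C=37 D=6] open={}
Step 17: reserve R9 D 4 -> on_hand[A=40 B=43 C=37 D=6] avail[A=40 B=43 C=37 D=2] open={R9}
Step 18: cancel R9 -> on_hand[A=40 B=43 C=37 D=6] avail[A=40 B=43 C=37 D=6] open={}
Step 19: reserve R10 D 6 -> on_hand[A=40 B=43 C=37 D=6] avail[A=40 B=43 C=37 D=0] open={R10}
Step 20: reserve R11 A 9 -> on_hand[A=40 B=43 C=37 D=6] avail[A=31 B=43 C=37 D=0] open={R10,R11}
Step 21: cancel R11 -> on_hand[A=40 B=43 C=37 D=6] avail[A=40 B=43 C=37 D=0] open={R10}
Step 22: reserve R12 A 9 -> on_hand[A=40 B=43 C=37 D=6] avail[A=31 B=43 C=37 D=0] open={R10,R12}
Final available[C] = 37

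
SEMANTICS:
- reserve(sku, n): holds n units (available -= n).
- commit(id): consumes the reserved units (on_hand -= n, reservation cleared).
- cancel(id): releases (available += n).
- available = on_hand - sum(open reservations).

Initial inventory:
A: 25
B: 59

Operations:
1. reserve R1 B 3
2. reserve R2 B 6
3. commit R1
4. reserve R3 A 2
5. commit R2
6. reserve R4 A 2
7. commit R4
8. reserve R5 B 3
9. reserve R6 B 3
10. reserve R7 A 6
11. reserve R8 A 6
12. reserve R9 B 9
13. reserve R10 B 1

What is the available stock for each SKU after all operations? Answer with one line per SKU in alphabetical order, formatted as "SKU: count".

Step 1: reserve R1 B 3 -> on_hand[A=25 B=59] avail[A=25 B=56] open={R1}
Step 2: reserve R2 B 6 -> on_hand[A=25 B=59] avail[A=25 B=50] open={R1,R2}
Step 3: commit R1 -> on_hand[A=25 B=56] avail[A=25 B=50] open={R2}
Step 4: reserve R3 A 2 -> on_hand[A=25 B=56] avail[A=23 B=50] open={R2,R3}
Step 5: commit R2 -> on_hand[A=25 B=50] avail[A=23 B=50] open={R3}
Step 6: reserve R4 A 2 -> on_hand[A=25 B=50] avail[A=21 B=50] open={R3,R4}
Step 7: commit R4 -> on_hand[A=23 B=50] avail[A=21 B=50] open={R3}
Step 8: reserve R5 B 3 -> on_hand[A=23 B=50] avail[A=21 B=47] open={R3,R5}
Step 9: reserve R6 B 3 -> on_hand[A=23 B=50] avail[A=21 B=44] open={R3,R5,R6}
Step 10: reserve R7 A 6 -> on_hand[A=23 B=50] avail[A=15 B=44] open={R3,R5,R6,R7}
Step 11: reserve R8 A 6 -> on_hand[A=23 B=50] avail[A=9 B=44] open={R3,R5,R6,R7,R8}
Step 12: reserve R9 B 9 -> on_hand[A=23 B=50] avail[A=9 B=35] open={R3,R5,R6,R7,R8,R9}
Step 13: reserve R10 B 1 -> on_hand[A=23 B=50] avail[A=9 B=34] open={R10,R3,R5,R6,R7,R8,R9}

Answer: A: 9
B: 34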